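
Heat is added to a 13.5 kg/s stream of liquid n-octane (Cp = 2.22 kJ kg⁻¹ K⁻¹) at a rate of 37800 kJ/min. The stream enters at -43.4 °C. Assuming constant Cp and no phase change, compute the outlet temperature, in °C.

Q = 37800 kJ/min = 630 kJ/s
ΔT = Q/(ṁ·Cp) = 630/(13.5×2.22) = 21.021 K
T_out = -43.4 + 21.021 = -22.379 °C

T_out = -22.4 °C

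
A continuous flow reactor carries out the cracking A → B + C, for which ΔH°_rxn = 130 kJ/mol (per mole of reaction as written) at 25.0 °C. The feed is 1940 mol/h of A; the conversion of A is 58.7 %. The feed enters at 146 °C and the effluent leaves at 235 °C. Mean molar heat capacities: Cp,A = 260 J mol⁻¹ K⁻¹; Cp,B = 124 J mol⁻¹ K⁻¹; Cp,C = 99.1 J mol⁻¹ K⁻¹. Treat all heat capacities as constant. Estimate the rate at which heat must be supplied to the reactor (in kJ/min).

Q_in = 3070 kJ/min

Extent of reaction ξ = 0.587 × 1940 = 1138.8 mol/h
Reaction term: ξ·ΔH°_rxn = 1138.8 × 130 = 148040 kJ/h
Sensible, feed 146→25 °C: -61032 kJ/h
Outlet flows (mol/h): A 801.22, B 1138.8, C 1138.8
Sensible, products 25→235 °C: 97100 kJ/h
Q = ΔH = 184110 kJ/h = 51.141 kW
Heat supplied = 3068.5 kJ/min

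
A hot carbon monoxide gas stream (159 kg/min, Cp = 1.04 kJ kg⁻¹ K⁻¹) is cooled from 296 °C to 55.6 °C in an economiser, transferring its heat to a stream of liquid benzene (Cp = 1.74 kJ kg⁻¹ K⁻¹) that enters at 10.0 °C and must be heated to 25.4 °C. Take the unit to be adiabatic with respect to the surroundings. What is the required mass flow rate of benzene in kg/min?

ṁ_c = 1480 kg/min

Heat released by hot stream: Q = 159 × 1.04 × (296 − 55.6) = 39753 kJ/min
Energy balance on cold side (adiabatic exchanger): Q = ṁ_c·Cp_c·(T_c,out − T_c,in)
ṁ_c = 39753 / [1.74 × (25.4 − 10.0)] = 1483.5 kg/min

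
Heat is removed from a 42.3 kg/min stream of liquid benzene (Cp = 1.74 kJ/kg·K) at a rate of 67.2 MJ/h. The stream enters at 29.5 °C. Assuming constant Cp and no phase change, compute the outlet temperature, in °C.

Q = 67.2 MJ/h = 1120 kJ/min
ΔT = Q/(ṁ·Cp) = 1120/(42.3×1.74) = 15.217 K
T_out = 29.5 − 15.217 = 14.283 °C

T_out = 14.3 °C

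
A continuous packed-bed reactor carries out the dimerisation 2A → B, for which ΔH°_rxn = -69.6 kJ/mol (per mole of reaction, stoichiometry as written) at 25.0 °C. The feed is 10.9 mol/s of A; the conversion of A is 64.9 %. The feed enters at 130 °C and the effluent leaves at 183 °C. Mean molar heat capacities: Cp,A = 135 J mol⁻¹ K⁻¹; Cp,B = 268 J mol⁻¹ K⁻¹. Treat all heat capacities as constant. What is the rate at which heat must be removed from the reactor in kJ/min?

Q_out = 10200 kJ/min

Extent of reaction ξ = 0.649 × 10.9 / 2 = 3.5371 mol/s
Reaction term: ξ·ΔH°_rxn = 3.5371 × -69.6 = -246.18 kJ/s
Sensible, feed 130→25 °C: -154.51 kJ/s
Outlet flows (mol/s): A 3.8259, B 3.5371
Sensible, products 25→183 °C: 231.38 kJ/s
Q = ΔH = -169.31 kJ/s = -169.31 kW
Heat removed = 10158 kJ/min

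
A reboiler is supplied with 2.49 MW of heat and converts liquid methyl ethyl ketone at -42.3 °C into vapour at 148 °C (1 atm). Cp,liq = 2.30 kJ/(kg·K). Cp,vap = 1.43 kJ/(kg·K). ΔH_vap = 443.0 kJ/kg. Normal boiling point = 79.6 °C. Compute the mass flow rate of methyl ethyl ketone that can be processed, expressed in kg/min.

Δh = 2.30×(79.6−-42.3) + 443.0 + 1.43×(148−79.6) = 821.18 kJ/kg
Q = 2.49 MW = 2490 kJ/s = 149400 kJ/min
ṁ = Q/Δh = 149400 / 821.18 = 181.93 kg/min

ṁ = 182 kg/min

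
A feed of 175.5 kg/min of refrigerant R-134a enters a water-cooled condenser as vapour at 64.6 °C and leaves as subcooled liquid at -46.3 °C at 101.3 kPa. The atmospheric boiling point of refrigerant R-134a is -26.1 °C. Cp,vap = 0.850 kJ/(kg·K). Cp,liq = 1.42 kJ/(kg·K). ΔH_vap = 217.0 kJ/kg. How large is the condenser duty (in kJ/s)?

Q_c = 944 kJ/s

vapour 64.6→-26.1 °C: -77.095 kJ/kg
condensation at -26.1 °C: -217 kJ/kg
liquid -26.1→-46.3 °C: -28.684 kJ/kg
Δh = -77.095 + -217 + -28.684 = -322.78 kJ/kg
Q = ṁ·Δh = 175.5 kg/min × -322.78 kJ/kg = -56648 kJ/min
|Q| = 944.13 kW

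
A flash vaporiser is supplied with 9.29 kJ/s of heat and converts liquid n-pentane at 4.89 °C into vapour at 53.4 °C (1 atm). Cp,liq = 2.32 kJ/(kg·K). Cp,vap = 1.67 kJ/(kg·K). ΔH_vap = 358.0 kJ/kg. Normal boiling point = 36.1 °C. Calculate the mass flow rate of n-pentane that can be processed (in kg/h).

Δh = 2.32×(36.1−4.89) + 358.0 + 1.67×(53.4−36.1) = 459.3 kJ/kg
Q = 9.29 kJ/s = 9.29 kJ/s = 33444 kJ/h
ṁ = Q/Δh = 33444 / 459.3 = 72.815 kg/h

ṁ = 72.8 kg/h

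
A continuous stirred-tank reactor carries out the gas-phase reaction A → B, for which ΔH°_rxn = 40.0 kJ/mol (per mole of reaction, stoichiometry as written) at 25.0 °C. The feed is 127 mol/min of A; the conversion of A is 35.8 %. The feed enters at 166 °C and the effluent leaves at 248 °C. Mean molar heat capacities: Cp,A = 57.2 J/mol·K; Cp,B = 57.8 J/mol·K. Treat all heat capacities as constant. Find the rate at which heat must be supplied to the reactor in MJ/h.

Q_in = 145 MJ/h

Extent of reaction ξ = 0.358 × 127 = 45.466 mol/min
Reaction term: ξ·ΔH°_rxn = 45.466 × 40.0 = 1818.6 kJ/min
Sensible, feed 166→25 °C: -1024.3 kJ/min
Outlet flows (mol/min): A 81.534, B 45.466
Sensible, products 25→248 °C: 1626 kJ/min
Q = ΔH = 2420.4 kJ/min = 40.34 kW
Heat supplied = 145.22 MJ/h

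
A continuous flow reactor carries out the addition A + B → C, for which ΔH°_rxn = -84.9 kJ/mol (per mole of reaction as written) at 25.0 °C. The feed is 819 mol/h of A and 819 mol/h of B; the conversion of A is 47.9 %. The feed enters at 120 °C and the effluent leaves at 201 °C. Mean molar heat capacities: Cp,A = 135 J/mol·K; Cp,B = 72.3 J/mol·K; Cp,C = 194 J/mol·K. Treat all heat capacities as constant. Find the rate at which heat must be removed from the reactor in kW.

Q_out = 5.69 kW

Extent of reaction ξ = 0.479 × 819 = 392.3 mol/h
Reaction term: ξ·ΔH°_rxn = 392.3 × -84.9 = -33306 kJ/h
Sensible, feed 120→25 °C: -16129 kJ/h
Outlet flows (mol/h): A 426.7, B 426.7, C 392.3
Sensible, products 25→201 °C: 28963 kJ/h
Q = ΔH = -20473 kJ/h = -5.6868 kW
Heat removed = 5.6868 kW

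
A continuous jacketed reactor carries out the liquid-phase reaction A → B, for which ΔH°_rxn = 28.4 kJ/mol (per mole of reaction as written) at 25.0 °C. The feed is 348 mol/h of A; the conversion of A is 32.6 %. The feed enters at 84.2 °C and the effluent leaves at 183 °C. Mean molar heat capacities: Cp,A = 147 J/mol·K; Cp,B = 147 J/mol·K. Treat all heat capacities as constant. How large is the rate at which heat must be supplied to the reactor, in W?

Extent of reaction ξ = 0.326 × 348 = 113.45 mol/h
Reaction term: ξ·ΔH°_rxn = 113.45 × 28.4 = 3221.9 kJ/h
Sensible, feed 84.2→25 °C: -3028.4 kJ/h
Outlet flows (mol/h): A 234.55, B 113.45
Sensible, products 25→183 °C: 8082.6 kJ/h
Q = ΔH = 8276.1 kJ/h = 2.2989 kW
Heat supplied = 2298.9 W

Q_in = 2300 W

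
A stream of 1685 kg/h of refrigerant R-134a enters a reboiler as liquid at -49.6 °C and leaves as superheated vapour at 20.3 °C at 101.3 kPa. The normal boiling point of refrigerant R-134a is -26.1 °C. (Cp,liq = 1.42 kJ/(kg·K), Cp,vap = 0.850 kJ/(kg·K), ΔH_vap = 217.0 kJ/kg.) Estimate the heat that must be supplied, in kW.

Q = 136 kW

liquid -49.6→-26.1 °C: 33.37 kJ/kg
vaporisation at -26.1 °C: 217 kJ/kg
vapour -26.1→20.3 °C: 39.44 kJ/kg
Δh = 33.37 + 217 + 39.44 = 289.81 kJ/kg
Q = ṁ·Δh = 1685 kg/h × 289.81 kJ/kg = 488330 kJ/h
|Q| = 135.65 kW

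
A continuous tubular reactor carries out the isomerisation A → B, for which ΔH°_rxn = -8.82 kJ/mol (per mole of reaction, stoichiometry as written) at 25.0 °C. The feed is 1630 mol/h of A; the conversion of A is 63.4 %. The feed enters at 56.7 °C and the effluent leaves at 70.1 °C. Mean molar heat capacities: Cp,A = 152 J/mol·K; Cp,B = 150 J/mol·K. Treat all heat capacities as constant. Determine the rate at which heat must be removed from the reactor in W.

Q_out = 1640 W

Extent of reaction ξ = 0.634 × 1630 = 1033.4 mol/h
Reaction term: ξ·ΔH°_rxn = 1033.4 × -8.82 = -9114.8 kJ/h
Sensible, feed 56.7→25 °C: -7854 kJ/h
Outlet flows (mol/h): A 596.58, B 1033.4
Sensible, products 25→70.1 °C: 11081 kJ/h
Q = ΔH = -5888 kJ/h = -1.6356 kW
Heat removed = 1635.6 W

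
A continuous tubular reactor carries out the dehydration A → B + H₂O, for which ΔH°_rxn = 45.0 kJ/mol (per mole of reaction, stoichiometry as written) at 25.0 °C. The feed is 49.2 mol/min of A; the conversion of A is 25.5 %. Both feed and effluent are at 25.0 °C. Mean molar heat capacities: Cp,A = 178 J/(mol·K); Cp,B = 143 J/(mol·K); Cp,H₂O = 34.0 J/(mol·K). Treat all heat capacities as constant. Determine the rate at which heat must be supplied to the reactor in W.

Q_in = 9410 W

Extent of reaction ξ = 0.255 × 49.2 = 12.546 mol/min
Reaction term: ξ·ΔH°_rxn = 12.546 × 45.0 = 564.57 kJ/min
Q = ΔH = 564.57 kJ/min = 9.4095 kW
Heat supplied = 9409.5 W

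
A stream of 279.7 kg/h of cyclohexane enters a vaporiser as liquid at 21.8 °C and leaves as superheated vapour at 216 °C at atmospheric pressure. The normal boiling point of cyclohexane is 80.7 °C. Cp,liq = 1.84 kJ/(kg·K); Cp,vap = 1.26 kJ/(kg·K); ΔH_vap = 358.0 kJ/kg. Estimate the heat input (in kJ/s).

Q = 49.5 kJ/s

liquid 21.8→80.7 °C: 108.38 kJ/kg
vaporisation at 80.7 °C: 358 kJ/kg
vapour 80.7→216 °C: 170.48 kJ/kg
Δh = 108.38 + 358 + 170.48 = 636.85 kJ/kg
Q = ṁ·Δh = 279.7 kg/h × 636.85 kJ/kg = 178130 kJ/h
|Q| = 49.48 kW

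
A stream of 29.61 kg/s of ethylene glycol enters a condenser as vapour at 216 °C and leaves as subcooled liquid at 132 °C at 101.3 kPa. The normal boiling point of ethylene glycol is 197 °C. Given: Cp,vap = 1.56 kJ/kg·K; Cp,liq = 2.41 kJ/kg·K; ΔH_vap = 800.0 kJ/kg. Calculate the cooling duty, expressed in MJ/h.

vapour 216→197 °C: -29.64 kJ/kg
condensation at 197 °C: -800 kJ/kg
liquid 197→132 °C: -156.65 kJ/kg
Δh = -29.64 + -800 + -156.65 = -986.29 kJ/kg
Q = ṁ·Δh = 29.61 kg/s × -986.29 kJ/kg = -29204 kJ/s
|Q| = 29204 kW = 105130 MJ/h

Q_c = 105000 MJ/h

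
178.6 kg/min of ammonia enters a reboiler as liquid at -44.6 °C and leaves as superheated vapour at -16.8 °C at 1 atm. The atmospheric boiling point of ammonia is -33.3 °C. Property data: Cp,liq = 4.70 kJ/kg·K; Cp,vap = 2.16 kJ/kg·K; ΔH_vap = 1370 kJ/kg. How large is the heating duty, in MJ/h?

liquid -44.6→-33.3 °C: 53.11 kJ/kg
vaporisation at -33.3 °C: 1370 kJ/kg
vapour -33.3→-16.8 °C: 35.64 kJ/kg
Δh = 53.11 + 1370 + 35.64 = 1458.8 kJ/kg
Q = ṁ·Δh = 178.6 kg/min × 1458.8 kJ/kg = 260530 kJ/min
|Q| = 4342.2 kW = 15632 MJ/h

Q = 15600 MJ/h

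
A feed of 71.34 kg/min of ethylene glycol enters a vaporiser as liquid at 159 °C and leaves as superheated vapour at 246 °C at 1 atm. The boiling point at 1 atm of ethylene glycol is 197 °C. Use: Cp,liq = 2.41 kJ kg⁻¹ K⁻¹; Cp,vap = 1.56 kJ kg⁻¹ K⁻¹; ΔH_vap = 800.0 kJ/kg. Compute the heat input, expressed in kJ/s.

Q = 1150 kJ/s

liquid 159→197 °C: 91.58 kJ/kg
vaporisation at 197 °C: 800 kJ/kg
vapour 197→246 °C: 76.44 kJ/kg
Δh = 91.58 + 800 + 76.44 = 968.02 kJ/kg
Q = ṁ·Δh = 71.34 kg/min × 968.02 kJ/kg = 69059 kJ/min
|Q| = 1151 kW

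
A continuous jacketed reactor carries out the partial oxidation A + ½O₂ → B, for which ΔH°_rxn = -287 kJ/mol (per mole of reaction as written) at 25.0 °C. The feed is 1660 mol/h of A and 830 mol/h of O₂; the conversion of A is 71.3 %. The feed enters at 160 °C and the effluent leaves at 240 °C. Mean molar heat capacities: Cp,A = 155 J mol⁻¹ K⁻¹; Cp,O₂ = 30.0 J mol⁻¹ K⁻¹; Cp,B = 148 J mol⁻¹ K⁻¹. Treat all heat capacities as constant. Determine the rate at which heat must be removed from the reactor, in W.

Q_out = 89600 W

Extent of reaction ξ = 0.713 × 1660 = 1183.6 mol/h
Reaction term: ξ·ΔH°_rxn = 1183.6 × -287 = -339690 kJ/h
Sensible, feed 160→25 °C: -38097 kJ/h
Outlet flows (mol/h): A 476.42, O₂ 238.21, B 1183.6
Sensible, products 25→240 °C: 55075 kJ/h
Q = ΔH = -322710 kJ/h = -89.642 kW
Heat removed = 89642 W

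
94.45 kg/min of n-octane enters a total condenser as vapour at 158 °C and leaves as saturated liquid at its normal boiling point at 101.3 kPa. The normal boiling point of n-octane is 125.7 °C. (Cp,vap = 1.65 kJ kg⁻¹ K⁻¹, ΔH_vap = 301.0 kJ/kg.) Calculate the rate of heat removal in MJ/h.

vapour 158→125.7 °C: -53.295 kJ/kg
condensation at 125.7 °C: -301 kJ/kg
Δh = -53.295 + -301 = -354.3 kJ/kg
Q = ṁ·Δh = 94.45 kg/min × -354.3 kJ/kg = -33463 kJ/min
|Q| = 557.72 kW = 2007.8 MJ/h

Q_c = 2010 MJ/h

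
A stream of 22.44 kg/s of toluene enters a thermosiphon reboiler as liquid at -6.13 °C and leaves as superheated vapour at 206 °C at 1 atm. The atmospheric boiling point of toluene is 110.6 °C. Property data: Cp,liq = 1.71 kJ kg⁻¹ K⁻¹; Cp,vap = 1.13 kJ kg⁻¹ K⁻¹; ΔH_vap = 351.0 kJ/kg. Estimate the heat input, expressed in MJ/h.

Q = 53200 MJ/h

liquid -6.13→110.6 °C: 199.61 kJ/kg
vaporisation at 110.6 °C: 351 kJ/kg
vapour 110.6→206 °C: 107.8 kJ/kg
Δh = 199.61 + 351 + 107.8 = 658.41 kJ/kg
Q = ṁ·Δh = 22.44 kg/s × 658.41 kJ/kg = 14775 kJ/s
|Q| = 14775 kW = 53189 MJ/h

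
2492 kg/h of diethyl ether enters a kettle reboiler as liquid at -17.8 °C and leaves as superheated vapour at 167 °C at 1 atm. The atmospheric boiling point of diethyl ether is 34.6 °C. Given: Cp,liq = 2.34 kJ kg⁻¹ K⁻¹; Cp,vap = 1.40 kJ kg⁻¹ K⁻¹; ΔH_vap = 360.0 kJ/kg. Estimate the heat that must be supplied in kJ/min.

Q = 27700 kJ/min

liquid -17.8→34.6 °C: 122.62 kJ/kg
vaporisation at 34.6 °C: 360 kJ/kg
vapour 34.6→167 °C: 185.36 kJ/kg
Δh = 122.62 + 360 + 185.36 = 667.98 kJ/kg
Q = ṁ·Δh = 2492 kg/h × 667.98 kJ/kg = 1.6646e+06 kJ/h
|Q| = 462.39 kW = 27743 kJ/min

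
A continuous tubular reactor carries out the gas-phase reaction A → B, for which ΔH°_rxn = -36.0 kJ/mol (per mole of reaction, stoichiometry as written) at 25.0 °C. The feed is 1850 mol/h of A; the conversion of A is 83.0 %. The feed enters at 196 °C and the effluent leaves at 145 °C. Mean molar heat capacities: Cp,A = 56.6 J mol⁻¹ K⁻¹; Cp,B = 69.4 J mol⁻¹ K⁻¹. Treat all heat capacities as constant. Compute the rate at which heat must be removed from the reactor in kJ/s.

Extent of reaction ξ = 0.830 × 1850 = 1535.5 mol/h
Reaction term: ξ·ΔH°_rxn = 1535.5 × -36.0 = -55278 kJ/h
Sensible, feed 196→25 °C: -17905 kJ/h
Outlet flows (mol/h): A 314.5, B 1535.5
Sensible, products 25→145 °C: 14924 kJ/h
Q = ΔH = -58260 kJ/h = -16.183 kW
Heat removed = 16.183 kJ/s

Q_out = 16.2 kJ/s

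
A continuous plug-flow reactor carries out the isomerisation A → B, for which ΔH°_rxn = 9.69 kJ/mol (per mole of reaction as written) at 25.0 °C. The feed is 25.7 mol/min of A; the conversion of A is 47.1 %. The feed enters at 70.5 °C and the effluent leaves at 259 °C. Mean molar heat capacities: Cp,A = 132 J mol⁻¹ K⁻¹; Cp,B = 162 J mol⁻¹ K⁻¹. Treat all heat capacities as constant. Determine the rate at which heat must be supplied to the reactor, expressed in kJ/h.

Q_in = 50500 kJ/h

Extent of reaction ξ = 0.471 × 25.7 = 12.105 mol/min
Reaction term: ξ·ΔH°_rxn = 12.105 × 9.69 = 117.29 kJ/min
Sensible, feed 70.5→25 °C: -154.35 kJ/min
Outlet flows (mol/min): A 13.595, B 12.105
Sensible, products 25→259 °C: 878.8 kJ/min
Q = ΔH = 841.74 kJ/min = 14.029 kW
Heat supplied = 50504 kJ/h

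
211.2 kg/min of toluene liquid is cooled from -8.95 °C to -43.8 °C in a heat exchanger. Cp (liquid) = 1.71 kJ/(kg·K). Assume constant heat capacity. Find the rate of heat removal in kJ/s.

Q_c = 210 kJ/s

Q = ṁ·Cp·ΔT = 211.2 × 1.71 × (-43.8 − -8.95) = -12586 kJ/min
Converting: 12586 / 60 s = 209.77 kW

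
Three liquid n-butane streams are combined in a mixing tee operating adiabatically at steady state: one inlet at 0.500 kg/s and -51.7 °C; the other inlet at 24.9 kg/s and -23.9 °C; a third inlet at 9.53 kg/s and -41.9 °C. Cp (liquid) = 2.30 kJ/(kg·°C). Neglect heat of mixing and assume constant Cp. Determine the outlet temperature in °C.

Adiabatic, steady state ⇒ Σ ṁᵢCp,ᵢ(T_out − Tᵢ) = 0
Σ ṁᵢCp,ᵢTᵢ = 0.500×2.30×-51.7 + 24.9×2.30×-23.9 + 9.53×2.30×-41.9 = -2346.6
Σ ṁᵢCp,ᵢ = 0.500×2.30 + 24.9×2.30 + 9.53×2.30 = 80.339
T_out = -2346.6 / 80.339 = -29.209 °C

T_out = -29.2 °C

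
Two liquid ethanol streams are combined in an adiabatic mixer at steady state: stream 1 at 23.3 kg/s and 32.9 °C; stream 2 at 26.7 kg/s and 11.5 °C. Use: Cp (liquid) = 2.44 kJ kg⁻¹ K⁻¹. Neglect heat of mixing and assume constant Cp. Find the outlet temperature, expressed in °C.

Energy balance with Q = 0: Σ ṁᵢCp,ᵢ(T_out − Tᵢ) = 0
Σ ṁᵢCp,ᵢTᵢ = 23.3×2.44×32.9 + 26.7×2.44×11.5 = 2619.6
Σ ṁᵢCp,ᵢ = 23.3×2.44 + 26.7×2.44 = 122
T_out = 2619.6 / 122 = 21.472 °C

T_out = 21.5 °C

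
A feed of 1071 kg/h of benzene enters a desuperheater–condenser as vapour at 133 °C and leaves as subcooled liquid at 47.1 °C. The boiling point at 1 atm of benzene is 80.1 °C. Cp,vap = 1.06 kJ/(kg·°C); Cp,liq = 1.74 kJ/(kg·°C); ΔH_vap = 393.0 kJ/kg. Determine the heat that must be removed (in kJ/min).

Q_c = 9040 kJ/min

vapour 133→80.1 °C: -56.074 kJ/kg
condensation at 80.1 °C: -393 kJ/kg
liquid 80.1→47.1 °C: -57.42 kJ/kg
Δh = -56.074 + -393 + -57.42 = -506.49 kJ/kg
Q = ṁ·Δh = 1071 kg/h × -506.49 kJ/kg = -542460 kJ/h
|Q| = 150.68 kW = 9040.9 kJ/min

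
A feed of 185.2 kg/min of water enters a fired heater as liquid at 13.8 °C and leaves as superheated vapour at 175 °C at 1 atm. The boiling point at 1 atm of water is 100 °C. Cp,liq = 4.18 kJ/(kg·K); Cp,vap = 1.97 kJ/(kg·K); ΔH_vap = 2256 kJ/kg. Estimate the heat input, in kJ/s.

Q = 8530 kJ/s

liquid 13.8→100 °C: 360.32 kJ/kg
vaporisation at 100 °C: 2256 kJ/kg
vapour 100→175 °C: 147.75 kJ/kg
Δh = 360.32 + 2256 + 147.75 = 2764.1 kJ/kg
Q = ṁ·Δh = 185.2 kg/min × 2764.1 kJ/kg = 511910 kJ/min
|Q| = 8531.8 kW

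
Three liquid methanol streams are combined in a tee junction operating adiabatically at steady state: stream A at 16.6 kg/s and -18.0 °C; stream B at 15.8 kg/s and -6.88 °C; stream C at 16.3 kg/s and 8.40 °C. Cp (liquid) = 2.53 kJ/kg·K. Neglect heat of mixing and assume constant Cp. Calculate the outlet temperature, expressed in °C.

Energy balance with Q = 0: Σ ṁᵢCp,ᵢ(T_out − Tᵢ) = 0
Σ ṁᵢCp,ᵢTᵢ = 16.6×2.53×-18.0 + 15.8×2.53×-6.88 + 16.3×2.53×8.40 = -684.58
Σ ṁᵢCp,ᵢ = 16.6×2.53 + 15.8×2.53 + 16.3×2.53 = 123.21
T_out = -684.58 / 123.21 = -5.5561 °C

T_out = -5.56 °C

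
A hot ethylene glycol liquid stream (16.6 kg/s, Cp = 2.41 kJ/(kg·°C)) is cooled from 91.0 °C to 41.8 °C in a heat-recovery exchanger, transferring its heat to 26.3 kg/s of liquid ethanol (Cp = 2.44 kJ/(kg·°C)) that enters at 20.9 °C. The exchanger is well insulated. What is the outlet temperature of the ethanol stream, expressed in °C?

Heat released by hot stream: Q = 16.6 × 2.41 × (91.0 − 41.8) = 1968.3 kJ/s
Energy balance on cold side (adiabatic exchanger): Q = ṁ_c·Cp_c·(T_c,out − T_c,in)
T_c,out = 20.9 + 1968.3/(26.3 × 2.44) = 51.572 °C

T_c,out = 51.6 °C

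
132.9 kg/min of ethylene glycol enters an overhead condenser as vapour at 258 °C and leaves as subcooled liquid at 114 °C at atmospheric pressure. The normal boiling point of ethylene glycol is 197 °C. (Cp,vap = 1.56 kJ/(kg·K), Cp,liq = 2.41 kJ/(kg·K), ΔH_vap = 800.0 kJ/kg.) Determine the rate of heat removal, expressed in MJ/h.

vapour 258→197 °C: -95.16 kJ/kg
condensation at 197 °C: -800 kJ/kg
liquid 197→114 °C: -200.03 kJ/kg
Δh = -95.16 + -800 + -200.03 = -1095.2 kJ/kg
Q = ṁ·Δh = 132.9 kg/min × -1095.2 kJ/kg = -145550 kJ/min
|Q| = 2425.8 kW = 8733 MJ/h

Q_c = 8730 MJ/h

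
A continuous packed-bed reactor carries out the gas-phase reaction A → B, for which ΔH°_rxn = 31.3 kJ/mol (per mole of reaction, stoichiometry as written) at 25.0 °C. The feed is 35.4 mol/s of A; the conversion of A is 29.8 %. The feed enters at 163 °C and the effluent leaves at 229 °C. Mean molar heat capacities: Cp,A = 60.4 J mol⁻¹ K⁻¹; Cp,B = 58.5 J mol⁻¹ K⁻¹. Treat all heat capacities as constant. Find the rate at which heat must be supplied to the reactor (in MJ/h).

Q_in = 1680 MJ/h

Extent of reaction ξ = 0.298 × 35.4 = 10.549 mol/s
Reaction term: ξ·ΔH°_rxn = 10.549 × 31.3 = 330.19 kJ/s
Sensible, feed 163→25 °C: -295.07 kJ/s
Outlet flows (mol/s): A 24.851, B 10.549
Sensible, products 25→229 °C: 432.1 kJ/s
Q = ΔH = 467.22 kJ/s = 467.22 kW
Heat supplied = 1682 MJ/h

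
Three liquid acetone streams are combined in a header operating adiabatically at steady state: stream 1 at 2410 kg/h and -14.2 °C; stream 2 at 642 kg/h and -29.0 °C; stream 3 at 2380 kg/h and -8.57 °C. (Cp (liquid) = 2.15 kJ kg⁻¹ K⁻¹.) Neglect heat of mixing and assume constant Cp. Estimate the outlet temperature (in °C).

T_out = -13.5 °C

No heat crosses the boundary, so H_out = H_in.
T_out = Σ ṁᵢCp,ᵢTᵢ / Σ ṁᵢCp,ᵢ
      = -157460 / 11679 = -13.482 °C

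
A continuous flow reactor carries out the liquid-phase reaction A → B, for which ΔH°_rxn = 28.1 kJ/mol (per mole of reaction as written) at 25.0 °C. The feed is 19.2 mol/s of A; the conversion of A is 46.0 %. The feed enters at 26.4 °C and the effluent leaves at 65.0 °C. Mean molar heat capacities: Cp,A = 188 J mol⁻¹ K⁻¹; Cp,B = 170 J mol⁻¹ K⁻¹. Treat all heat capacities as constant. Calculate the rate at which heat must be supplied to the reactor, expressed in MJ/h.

Q_in = 1370 MJ/h

Extent of reaction ξ = 0.460 × 19.2 = 8.832 mol/s
Reaction term: ξ·ΔH°_rxn = 8.832 × 28.1 = 248.18 kJ/s
Sensible, feed 26.4→25 °C: -5.0534 kJ/s
Outlet flows (mol/s): A 10.368, B 8.832
Sensible, products 25→65.0 °C: 138.02 kJ/s
Q = ΔH = 381.15 kJ/s = 381.15 kW
Heat supplied = 1372.1 MJ/h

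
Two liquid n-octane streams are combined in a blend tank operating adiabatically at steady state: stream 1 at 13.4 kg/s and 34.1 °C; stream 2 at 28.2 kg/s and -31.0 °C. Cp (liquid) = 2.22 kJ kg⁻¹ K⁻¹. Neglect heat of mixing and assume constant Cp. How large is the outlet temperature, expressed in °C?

No heat crosses the boundary, so H_out = H_in.
T_out = Σ ṁᵢCp,ᵢTᵢ / Σ ṁᵢCp,ᵢ
      = -926.32 / 92.352 = -10.03 °C

T_out = -10.0 °C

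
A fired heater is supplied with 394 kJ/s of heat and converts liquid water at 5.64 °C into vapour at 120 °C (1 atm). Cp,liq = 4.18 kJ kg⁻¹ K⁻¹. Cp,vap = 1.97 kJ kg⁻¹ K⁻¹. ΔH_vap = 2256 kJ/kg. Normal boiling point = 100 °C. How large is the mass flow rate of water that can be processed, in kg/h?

ṁ = 527 kg/h

Δh = 4.18×(100−5.64) + 2256 + 1.97×(120−100) = 2689.8 kJ/kg
Q = 394 kJ/s = 394 kJ/s = 1.4184e+06 kJ/h
ṁ = Q/Δh = 1.4184e+06 / 2689.8 = 527.32 kg/h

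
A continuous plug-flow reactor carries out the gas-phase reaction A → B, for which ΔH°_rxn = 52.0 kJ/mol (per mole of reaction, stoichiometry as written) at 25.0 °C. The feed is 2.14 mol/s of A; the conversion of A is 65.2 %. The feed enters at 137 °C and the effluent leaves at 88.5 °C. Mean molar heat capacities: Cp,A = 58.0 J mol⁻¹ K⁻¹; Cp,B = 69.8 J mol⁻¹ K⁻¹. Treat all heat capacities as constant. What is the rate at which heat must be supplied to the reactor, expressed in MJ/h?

Extent of reaction ξ = 0.652 × 2.14 = 1.3953 mol/s
Reaction term: ξ·ΔH°_rxn = 1.3953 × 52.0 = 72.555 kJ/s
Sensible, feed 137→25 °C: -13.901 kJ/s
Outlet flows (mol/s): A 0.74472, B 1.3953
Sensible, products 25→88.5 °C: 8.9271 kJ/s
Q = ΔH = 67.58 kJ/s = 67.58 kW
Heat supplied = 243.29 MJ/h

Q_in = 243 MJ/h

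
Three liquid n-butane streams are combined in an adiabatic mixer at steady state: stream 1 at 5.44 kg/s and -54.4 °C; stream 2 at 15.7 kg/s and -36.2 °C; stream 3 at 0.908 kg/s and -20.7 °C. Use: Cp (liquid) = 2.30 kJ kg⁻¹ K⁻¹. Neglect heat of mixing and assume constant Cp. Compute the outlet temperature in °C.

T_out = -40.1 °C

Energy balance with Q = 0: Σ ṁᵢCp,ᵢ(T_out − Tᵢ) = 0
T_out = Σ ṁᵢCp,ᵢTᵢ / Σ ṁᵢCp,ᵢ
      = -2031.1 / 50.71 = -40.052 °C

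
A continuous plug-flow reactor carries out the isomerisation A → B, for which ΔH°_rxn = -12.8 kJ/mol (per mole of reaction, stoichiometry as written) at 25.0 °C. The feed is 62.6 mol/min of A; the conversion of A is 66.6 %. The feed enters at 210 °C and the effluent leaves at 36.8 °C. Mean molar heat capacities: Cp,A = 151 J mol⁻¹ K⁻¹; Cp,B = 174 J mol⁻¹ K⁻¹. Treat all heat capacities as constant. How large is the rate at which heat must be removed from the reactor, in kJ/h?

Q_out = 130000 kJ/h

Extent of reaction ξ = 0.666 × 62.6 = 41.692 mol/min
Reaction term: ξ·ΔH°_rxn = 41.692 × -12.8 = -533.65 kJ/min
Sensible, feed 210→25 °C: -1748.7 kJ/min
Outlet flows (mol/min): A 20.908, B 41.692
Sensible, products 25→36.8 °C: 122.86 kJ/min
Q = ΔH = -2159.5 kJ/min = -35.992 kW
Heat removed = 129570 kJ/h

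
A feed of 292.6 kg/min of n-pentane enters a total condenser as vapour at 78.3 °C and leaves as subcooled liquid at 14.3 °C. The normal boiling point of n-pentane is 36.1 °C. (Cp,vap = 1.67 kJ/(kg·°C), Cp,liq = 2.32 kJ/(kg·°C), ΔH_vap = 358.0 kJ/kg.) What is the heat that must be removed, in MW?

vapour 78.3→36.1 °C: -70.474 kJ/kg
condensation at 36.1 °C: -358 kJ/kg
liquid 36.1→14.3 °C: -50.576 kJ/kg
Δh = -70.474 + -358 + -50.576 = -479.05 kJ/kg
Q = ṁ·Δh = 292.6 kg/min × -479.05 kJ/kg = -140170 kJ/min
|Q| = 2336.2 kW = 2.3362 MW

Q_c = 2.34 MW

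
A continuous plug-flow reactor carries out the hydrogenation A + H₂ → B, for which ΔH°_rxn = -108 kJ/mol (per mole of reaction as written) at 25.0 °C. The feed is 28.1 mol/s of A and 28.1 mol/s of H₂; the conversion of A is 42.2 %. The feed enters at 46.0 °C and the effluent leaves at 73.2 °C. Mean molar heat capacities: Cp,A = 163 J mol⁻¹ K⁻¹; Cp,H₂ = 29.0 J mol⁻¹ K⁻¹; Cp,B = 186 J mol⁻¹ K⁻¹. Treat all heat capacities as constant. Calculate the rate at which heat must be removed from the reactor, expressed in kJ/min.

Q_out = 68200 kJ/min

Extent of reaction ξ = 0.422 × 28.1 = 11.858 mol/s
Reaction term: ξ·ΔH°_rxn = 11.858 × -108 = -1280.7 kJ/s
Sensible, feed 46.0→25 °C: -113.3 kJ/s
Outlet flows (mol/s): A 16.242, H₂ 16.242, B 11.858
Sensible, products 25→73.2 °C: 256.62 kJ/s
Q = ΔH = -1137.4 kJ/s = -1137.4 kW
Heat removed = 68242 kJ/min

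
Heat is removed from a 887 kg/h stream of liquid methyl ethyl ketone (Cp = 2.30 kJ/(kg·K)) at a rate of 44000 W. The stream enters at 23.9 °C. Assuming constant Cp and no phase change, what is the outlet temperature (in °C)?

T_out = -53.7 °C

Q = 44000 W = 158400 kJ/h
ΔT = Q/(ṁ·Cp) = 158400/(887×2.30) = 77.643 K
T_out = 23.9 − 77.643 = -53.743 °C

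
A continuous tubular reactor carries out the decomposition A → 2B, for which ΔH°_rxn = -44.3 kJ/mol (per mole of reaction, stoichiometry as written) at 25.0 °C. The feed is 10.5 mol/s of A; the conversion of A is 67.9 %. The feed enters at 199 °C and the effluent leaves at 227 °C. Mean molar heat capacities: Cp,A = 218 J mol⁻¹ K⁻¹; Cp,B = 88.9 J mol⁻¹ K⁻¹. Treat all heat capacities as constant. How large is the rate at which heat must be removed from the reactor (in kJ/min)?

Q_out = 18600 kJ/min

Extent of reaction ξ = 0.679 × 10.5 = 7.1295 mol/s
Reaction term: ξ·ΔH°_rxn = 7.1295 × -44.3 = -315.84 kJ/s
Sensible, feed 199→25 °C: -398.29 kJ/s
Outlet flows (mol/s): A 3.3705, B 14.259
Sensible, products 25→227 °C: 404.48 kJ/s
Q = ΔH = -309.64 kJ/s = -309.64 kW
Heat removed = 18578 kJ/min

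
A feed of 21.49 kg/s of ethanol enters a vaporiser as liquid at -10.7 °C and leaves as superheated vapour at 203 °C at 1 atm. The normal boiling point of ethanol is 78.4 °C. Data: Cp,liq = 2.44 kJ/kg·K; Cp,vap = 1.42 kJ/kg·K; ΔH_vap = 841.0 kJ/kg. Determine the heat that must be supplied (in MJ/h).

Q = 95600 MJ/h

liquid -10.7→78.4 °C: 217.4 kJ/kg
vaporisation at 78.4 °C: 841 kJ/kg
vapour 78.4→203 °C: 176.93 kJ/kg
Δh = 217.4 + 841 + 176.93 = 1235.3 kJ/kg
Q = ṁ·Δh = 21.49 kg/s × 1235.3 kJ/kg = 26547 kJ/s
|Q| = 26547 kW = 95571 MJ/h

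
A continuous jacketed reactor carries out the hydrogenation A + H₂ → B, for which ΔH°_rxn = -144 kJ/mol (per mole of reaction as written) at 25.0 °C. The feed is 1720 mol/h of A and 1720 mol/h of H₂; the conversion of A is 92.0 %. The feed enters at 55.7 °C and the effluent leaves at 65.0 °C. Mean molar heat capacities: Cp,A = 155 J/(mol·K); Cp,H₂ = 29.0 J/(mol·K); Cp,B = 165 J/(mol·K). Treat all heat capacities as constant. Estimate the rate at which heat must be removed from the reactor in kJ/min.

Q_out = 3770 kJ/min

Extent of reaction ξ = 0.920 × 1720 = 1582.4 mol/h
Reaction term: ξ·ΔH°_rxn = 1582.4 × -144 = -227870 kJ/h
Sensible, feed 55.7→25 °C: -9715.9 kJ/h
Outlet flows (mol/h): A 137.6, H₂ 137.6, B 1582.4
Sensible, products 25→65.0 °C: 11457 kJ/h
Q = ΔH = -226120 kJ/h = -62.812 kW
Heat removed = 3768.7 kJ/min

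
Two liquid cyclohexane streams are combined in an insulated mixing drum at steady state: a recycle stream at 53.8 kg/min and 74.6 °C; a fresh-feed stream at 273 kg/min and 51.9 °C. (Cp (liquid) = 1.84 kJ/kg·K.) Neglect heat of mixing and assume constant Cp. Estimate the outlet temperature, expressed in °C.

Adiabatic, steady state ⇒ Σ ṁᵢCp,ᵢ(T_out − Tᵢ) = 0
T_out = Σ ṁᵢCp,ᵢTᵢ / Σ ṁᵢCp,ᵢ
      = 33455 / 601.31 = 55.637 °C

T_out = 55.6 °C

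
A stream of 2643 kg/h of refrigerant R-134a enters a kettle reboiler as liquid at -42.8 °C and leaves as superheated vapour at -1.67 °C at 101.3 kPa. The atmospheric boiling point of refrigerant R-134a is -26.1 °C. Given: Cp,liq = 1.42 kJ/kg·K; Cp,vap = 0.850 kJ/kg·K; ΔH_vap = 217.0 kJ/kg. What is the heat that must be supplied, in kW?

liquid -42.8→-26.1 °C: 23.714 kJ/kg
vaporisation at -26.1 °C: 217 kJ/kg
vapour -26.1→-1.67 °C: 20.765 kJ/kg
Δh = 23.714 + 217 + 20.765 = 261.48 kJ/kg
Q = ṁ·Δh = 2643 kg/h × 261.48 kJ/kg = 691090 kJ/h
|Q| = 191.97 kW

Q = 192 kW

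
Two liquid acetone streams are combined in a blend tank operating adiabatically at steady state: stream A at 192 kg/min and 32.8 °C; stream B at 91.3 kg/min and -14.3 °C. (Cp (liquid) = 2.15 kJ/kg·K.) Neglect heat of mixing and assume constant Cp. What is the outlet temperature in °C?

Energy balance with Q = 0: Σ ṁᵢCp,ᵢ(T_out − Tᵢ) = 0
T_out = Σ ṁᵢCp,ᵢTᵢ / Σ ṁᵢCp,ᵢ
      = 10733 / 609.09 = 17.621 °C

T_out = 17.6 °C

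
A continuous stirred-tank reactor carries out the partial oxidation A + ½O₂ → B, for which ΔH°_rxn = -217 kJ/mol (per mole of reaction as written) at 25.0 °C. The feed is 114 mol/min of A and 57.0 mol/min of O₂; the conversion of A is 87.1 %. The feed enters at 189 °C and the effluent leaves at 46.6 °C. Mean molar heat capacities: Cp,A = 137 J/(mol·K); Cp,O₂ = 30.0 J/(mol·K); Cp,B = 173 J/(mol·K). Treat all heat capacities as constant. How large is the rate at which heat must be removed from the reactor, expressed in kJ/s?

Extent of reaction ξ = 0.871 × 114 = 99.294 mol/min
Reaction term: ξ·ΔH°_rxn = 99.294 × -217 = -21547 kJ/min
Sensible, feed 189→25 °C: -2841.8 kJ/min
Outlet flows (mol/min): A 14.706, O₂ 7.353, B 99.294
Sensible, products 25→46.6 °C: 419.32 kJ/min
Q = ΔH = -23969 kJ/min = -399.49 kW
Heat removed = 399.49 kJ/s

Q_out = 399 kJ/s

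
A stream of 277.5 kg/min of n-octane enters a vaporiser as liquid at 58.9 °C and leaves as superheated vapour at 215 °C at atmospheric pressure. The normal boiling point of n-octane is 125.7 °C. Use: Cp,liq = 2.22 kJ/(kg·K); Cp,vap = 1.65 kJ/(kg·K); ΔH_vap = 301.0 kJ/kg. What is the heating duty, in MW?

liquid 58.9→125.7 °C: 148.3 kJ/kg
vaporisation at 125.7 °C: 301 kJ/kg
vapour 125.7→215 °C: 147.34 kJ/kg
Δh = 148.3 + 301 + 147.34 = 596.64 kJ/kg
Q = ṁ·Δh = 277.5 kg/min × 596.64 kJ/kg = 165570 kJ/min
|Q| = 2759.5 kW = 2.7595 MW

Q = 2.76 MW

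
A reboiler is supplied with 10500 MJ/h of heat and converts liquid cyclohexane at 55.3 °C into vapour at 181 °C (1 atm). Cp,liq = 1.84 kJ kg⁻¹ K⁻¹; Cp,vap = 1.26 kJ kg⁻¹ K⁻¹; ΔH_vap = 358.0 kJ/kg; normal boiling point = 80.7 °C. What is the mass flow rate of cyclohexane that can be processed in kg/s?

ṁ = 5.49 kg/s

Δh = 1.84×(80.7−55.3) + 358.0 + 1.26×(181−80.7) = 531.11 kJ/kg
Q = 10500 MJ/h = 2916.7 kJ/s = 2916.7 kJ/s
ṁ = Q/Δh = 2916.7 / 531.11 = 5.4916 kg/s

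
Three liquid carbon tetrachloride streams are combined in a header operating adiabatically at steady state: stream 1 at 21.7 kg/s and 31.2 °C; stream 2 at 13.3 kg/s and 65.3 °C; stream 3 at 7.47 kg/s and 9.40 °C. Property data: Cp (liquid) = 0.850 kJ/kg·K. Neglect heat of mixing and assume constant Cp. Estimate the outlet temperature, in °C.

Adiabatic, steady state ⇒ Σ ṁᵢCp,ᵢ(T_out − Tᵢ) = 0
Σ ṁᵢCp,ᵢTᵢ = 21.7×0.850×31.2 + 13.3×0.850×65.3 + 7.47×0.850×9.40 = 1373.4
Σ ṁᵢCp,ᵢ = 21.7×0.850 + 13.3×0.850 + 7.47×0.850 = 36.099
T_out = 1373.4 / 36.099 = 38.044 °C

T_out = 38.0 °C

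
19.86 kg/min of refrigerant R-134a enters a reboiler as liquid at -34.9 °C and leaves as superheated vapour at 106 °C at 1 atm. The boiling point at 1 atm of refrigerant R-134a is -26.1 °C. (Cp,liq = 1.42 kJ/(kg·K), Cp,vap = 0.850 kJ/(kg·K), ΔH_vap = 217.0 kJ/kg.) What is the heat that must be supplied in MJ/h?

liquid -34.9→-26.1 °C: 12.496 kJ/kg
vaporisation at -26.1 °C: 217 kJ/kg
vapour -26.1→106 °C: 112.28 kJ/kg
Δh = 12.496 + 217 + 112.28 = 341.78 kJ/kg
Q = ṁ·Δh = 19.86 kg/min × 341.78 kJ/kg = 6787.8 kJ/min
|Q| = 113.13 kW = 407.27 MJ/h

Q = 407 MJ/h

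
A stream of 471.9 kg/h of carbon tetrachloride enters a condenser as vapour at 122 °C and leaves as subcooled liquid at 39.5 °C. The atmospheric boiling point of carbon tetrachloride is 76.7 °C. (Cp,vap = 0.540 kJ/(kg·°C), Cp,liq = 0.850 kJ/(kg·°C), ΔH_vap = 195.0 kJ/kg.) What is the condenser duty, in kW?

Q_c = 32.9 kW

vapour 122→76.7 °C: -24.462 kJ/kg
condensation at 76.7 °C: -195 kJ/kg
liquid 76.7→39.5 °C: -31.62 kJ/kg
Δh = -24.462 + -195 + -31.62 = -251.08 kJ/kg
Q = ṁ·Δh = 471.9 kg/h × -251.08 kJ/kg = -118490 kJ/h
|Q| = 32.913 kW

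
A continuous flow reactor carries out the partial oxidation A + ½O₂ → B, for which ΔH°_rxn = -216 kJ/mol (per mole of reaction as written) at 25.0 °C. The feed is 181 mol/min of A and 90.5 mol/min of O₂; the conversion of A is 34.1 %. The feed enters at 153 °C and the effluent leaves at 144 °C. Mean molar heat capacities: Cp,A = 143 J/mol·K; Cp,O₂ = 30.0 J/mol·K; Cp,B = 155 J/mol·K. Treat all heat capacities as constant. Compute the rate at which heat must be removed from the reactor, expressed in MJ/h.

Q_out = 817 MJ/h

Extent of reaction ξ = 0.341 × 181 = 61.721 mol/min
Reaction term: ξ·ΔH°_rxn = 61.721 × -216 = -13332 kJ/min
Sensible, feed 153→25 °C: -3660.5 kJ/min
Outlet flows (mol/min): A 119.28, O₂ 59.639, B 61.721
Sensible, products 25→144 °C: 3381.1 kJ/min
Q = ΔH = -13611 kJ/min = -226.85 kW
Heat removed = 816.67 MJ/h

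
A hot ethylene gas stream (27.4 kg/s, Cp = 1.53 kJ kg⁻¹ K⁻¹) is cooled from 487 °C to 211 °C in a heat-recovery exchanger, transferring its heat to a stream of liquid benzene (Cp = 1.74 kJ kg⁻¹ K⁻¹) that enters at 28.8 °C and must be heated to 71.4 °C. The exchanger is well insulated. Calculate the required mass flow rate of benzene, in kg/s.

ṁ_c = 156 kg/s

Heat released by hot stream: Q = 27.4 × 1.53 × (487 − 211) = 11570 kJ/s
Energy balance on cold side (adiabatic exchanger): Q = ṁ_c·Cp_c·(T_c,out − T_c,in)
ṁ_c = 11570 / [1.74 × (71.4 − 28.8)] = 156.1 kg/s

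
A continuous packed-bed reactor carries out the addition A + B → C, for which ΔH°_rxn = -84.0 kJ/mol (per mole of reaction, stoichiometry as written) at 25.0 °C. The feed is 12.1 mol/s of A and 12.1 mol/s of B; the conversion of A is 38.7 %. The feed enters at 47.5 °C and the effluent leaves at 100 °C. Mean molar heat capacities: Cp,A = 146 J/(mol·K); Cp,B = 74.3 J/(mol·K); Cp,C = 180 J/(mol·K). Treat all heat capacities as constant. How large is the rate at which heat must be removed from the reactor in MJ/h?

Q_out = 963 MJ/h

Extent of reaction ξ = 0.387 × 12.1 = 4.6827 mol/s
Reaction term: ξ·ΔH°_rxn = 4.6827 × -84.0 = -393.35 kJ/s
Sensible, feed 47.5→25 °C: -59.977 kJ/s
Outlet flows (mol/s): A 7.4173, B 7.4173, C 4.6827
Sensible, products 25→100 °C: 185.77 kJ/s
Q = ΔH = -267.55 kJ/s = -267.55 kW
Heat removed = 963.2 MJ/h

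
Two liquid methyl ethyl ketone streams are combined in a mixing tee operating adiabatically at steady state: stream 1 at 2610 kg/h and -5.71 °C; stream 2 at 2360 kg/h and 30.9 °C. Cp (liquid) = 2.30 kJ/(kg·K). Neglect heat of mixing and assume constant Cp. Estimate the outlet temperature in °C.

T_out = 11.7 °C

No heat crosses the boundary, so H_out = H_in.
Σ ṁᵢCp,ᵢTᵢ = 2610×2.30×-5.71 + 2360×2.30×30.9 = 133450
Σ ṁᵢCp,ᵢ = 2610×2.30 + 2360×2.30 = 11431
T_out = 133450 / 11431 = 11.674 °C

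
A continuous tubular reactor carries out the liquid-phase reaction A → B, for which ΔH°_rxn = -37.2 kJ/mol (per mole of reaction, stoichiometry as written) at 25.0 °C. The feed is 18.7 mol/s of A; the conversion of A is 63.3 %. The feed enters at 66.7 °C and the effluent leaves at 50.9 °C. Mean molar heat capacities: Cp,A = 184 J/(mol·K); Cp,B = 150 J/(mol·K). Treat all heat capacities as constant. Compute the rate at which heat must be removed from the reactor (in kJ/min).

Extent of reaction ξ = 0.633 × 18.7 = 11.837 mol/s
Reaction term: ξ·ΔH°_rxn = 11.837 × -37.2 = -440.34 kJ/s
Sensible, feed 66.7→25 °C: -143.48 kJ/s
Outlet flows (mol/s): A 6.8629, B 11.837
Sensible, products 25→50.9 °C: 78.693 kJ/s
Q = ΔH = -505.13 kJ/s = -505.13 kW
Heat removed = 30308 kJ/min

Q_out = 30300 kJ/min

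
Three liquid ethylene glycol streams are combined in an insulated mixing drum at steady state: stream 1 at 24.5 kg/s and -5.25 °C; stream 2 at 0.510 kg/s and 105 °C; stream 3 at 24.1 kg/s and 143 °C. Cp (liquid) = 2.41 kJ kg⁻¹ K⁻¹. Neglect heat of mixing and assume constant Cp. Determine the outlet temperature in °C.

T_out = 68.6 °C

Energy balance with Q = 0: Σ ṁᵢCp,ᵢ(T_out − Tᵢ) = 0
T_out = Σ ṁᵢCp,ᵢTᵢ / Σ ṁᵢCp,ᵢ
      = 8124.7 / 118.36 = 68.646 °C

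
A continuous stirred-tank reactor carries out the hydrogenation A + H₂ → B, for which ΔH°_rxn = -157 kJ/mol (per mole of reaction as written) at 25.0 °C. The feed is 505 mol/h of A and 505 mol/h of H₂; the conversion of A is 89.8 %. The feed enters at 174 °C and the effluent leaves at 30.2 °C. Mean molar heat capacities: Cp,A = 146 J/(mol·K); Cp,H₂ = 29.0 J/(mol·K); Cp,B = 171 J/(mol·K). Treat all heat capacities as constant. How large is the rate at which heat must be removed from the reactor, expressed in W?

Q_out = 23300 W

Extent of reaction ξ = 0.898 × 505 = 453.49 mol/h
Reaction term: ξ·ΔH°_rxn = 453.49 × -157 = -71198 kJ/h
Sensible, feed 174→25 °C: -13168 kJ/h
Outlet flows (mol/h): A 51.51, H₂ 51.51, B 453.49
Sensible, products 25→30.2 °C: 450.12 kJ/h
Q = ΔH = -83916 kJ/h = -23.31 kW
Heat removed = 23310 W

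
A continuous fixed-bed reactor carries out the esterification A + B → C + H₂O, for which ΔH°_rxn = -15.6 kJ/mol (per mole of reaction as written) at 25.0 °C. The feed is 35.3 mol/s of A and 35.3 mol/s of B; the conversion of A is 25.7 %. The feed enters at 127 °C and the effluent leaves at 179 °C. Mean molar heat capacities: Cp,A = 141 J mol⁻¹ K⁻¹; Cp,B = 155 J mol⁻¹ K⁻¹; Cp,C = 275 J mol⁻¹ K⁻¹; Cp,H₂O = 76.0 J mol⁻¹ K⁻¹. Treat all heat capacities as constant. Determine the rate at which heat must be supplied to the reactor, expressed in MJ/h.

Extent of reaction ξ = 0.257 × 35.3 = 9.0721 mol/s
Reaction term: ξ·ΔH°_rxn = 9.0721 × -15.6 = -141.52 kJ/s
Sensible, feed 127→25 °C: -1065.8 kJ/s
Outlet flows (mol/s): A 26.228, B 26.228, C 9.0721, H₂O 9.0721
Sensible, products 25→179 °C: 1686 kJ/s
Q = ΔH = 478.65 kJ/s = 478.65 kW
Heat supplied = 1723.2 MJ/h

Q_in = 1720 MJ/h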